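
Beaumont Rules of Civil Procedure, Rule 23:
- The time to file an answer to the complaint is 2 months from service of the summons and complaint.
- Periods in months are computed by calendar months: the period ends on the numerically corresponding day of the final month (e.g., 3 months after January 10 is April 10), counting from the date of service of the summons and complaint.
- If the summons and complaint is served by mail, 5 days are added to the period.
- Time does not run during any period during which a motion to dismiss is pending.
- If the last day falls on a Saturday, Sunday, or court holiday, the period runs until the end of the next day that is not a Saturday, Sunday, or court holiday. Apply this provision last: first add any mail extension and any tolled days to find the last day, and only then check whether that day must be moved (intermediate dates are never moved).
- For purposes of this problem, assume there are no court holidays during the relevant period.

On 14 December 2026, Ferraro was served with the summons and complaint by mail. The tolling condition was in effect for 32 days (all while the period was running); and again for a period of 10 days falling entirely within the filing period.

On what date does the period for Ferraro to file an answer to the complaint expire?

2 months after 14 December 2026 is February 14, 2027.
Service was by mail, adding 5 days: February 14, 2027 + 5 days = February 19, 2027.
Tolling adds 32 days: February 19, 2027 + 32 days = March 23, 2027.
Tolling adds 10 days: March 23, 2027 + 10 days = April 2, 2027.
April 2, 2027 is a Friday and not a court holiday, so no extension applies.

April 2, 2027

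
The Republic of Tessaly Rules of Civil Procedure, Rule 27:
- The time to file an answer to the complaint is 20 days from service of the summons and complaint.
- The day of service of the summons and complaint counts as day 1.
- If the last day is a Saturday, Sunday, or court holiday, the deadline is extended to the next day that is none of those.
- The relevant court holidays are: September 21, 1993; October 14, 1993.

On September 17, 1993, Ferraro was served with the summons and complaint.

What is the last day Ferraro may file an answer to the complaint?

Counting September 17, 1993 as day 1, day 20 is October 6, 1993.
October 6, 1993 is a Wednesday and not a court holiday, so no extension applies.

October 6, 1993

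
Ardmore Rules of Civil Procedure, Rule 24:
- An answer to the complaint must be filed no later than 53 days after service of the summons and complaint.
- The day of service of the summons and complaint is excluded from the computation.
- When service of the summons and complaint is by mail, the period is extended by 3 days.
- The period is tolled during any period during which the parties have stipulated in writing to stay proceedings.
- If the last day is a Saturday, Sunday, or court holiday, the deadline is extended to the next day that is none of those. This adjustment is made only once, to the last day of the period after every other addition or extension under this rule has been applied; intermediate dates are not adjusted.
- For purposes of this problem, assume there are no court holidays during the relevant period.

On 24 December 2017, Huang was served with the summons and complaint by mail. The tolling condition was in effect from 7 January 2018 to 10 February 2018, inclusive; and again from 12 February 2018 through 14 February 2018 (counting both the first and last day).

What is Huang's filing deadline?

53 days after 24 December 2017 is February 15, 2018.
Service was by mail, adding 3 days: February 15, 2018 + 3 days = February 18, 2018.
From January 7, 2018 through February 10, 2018 inclusive is 35 days; tolling adds 35 days: February 18, 2018 + 35 days = March 25, 2018.
From February 12, 2018 through February 14, 2018 inclusive is 3 days; tolling adds 3 days: March 25, 2018 + 3 days = March 28, 2018.
March 28, 2018 is a Wednesday and not a court holiday, so no extension applies.

March 28, 2018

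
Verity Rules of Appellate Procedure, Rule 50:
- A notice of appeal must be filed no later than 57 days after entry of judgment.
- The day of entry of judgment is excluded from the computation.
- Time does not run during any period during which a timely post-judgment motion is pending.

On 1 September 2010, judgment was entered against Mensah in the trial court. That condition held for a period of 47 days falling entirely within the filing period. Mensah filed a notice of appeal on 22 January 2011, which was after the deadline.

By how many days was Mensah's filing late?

39 days

57 days after 1 September 2010 is October 28, 2010.
Tolling adds 47 days: October 28, 2010 + 47 days = December 14, 2010.
The deadline is December 14, 2010; from December 14, 2010 to January 22, 2011 is 39 days.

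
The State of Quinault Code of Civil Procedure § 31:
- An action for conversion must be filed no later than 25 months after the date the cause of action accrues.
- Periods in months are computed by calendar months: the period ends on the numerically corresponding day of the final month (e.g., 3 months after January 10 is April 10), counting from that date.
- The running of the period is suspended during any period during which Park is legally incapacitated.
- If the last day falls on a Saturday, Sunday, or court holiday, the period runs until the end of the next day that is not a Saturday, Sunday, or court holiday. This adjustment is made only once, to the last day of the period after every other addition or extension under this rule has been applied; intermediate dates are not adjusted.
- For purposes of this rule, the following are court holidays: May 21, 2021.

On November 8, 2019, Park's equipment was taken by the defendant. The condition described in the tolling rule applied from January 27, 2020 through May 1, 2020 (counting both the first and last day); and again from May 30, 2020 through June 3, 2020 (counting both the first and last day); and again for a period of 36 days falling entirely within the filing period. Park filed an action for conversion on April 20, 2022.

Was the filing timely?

Yes

25 months after November 8, 2019 is December 8, 2021.
From January 27, 2020 through May 1, 2020 inclusive is 96 days; tolling adds 96 days: December 8, 2021 + 96 days = March 14, 2022.
From May 30, 2020 through June 3, 2020 inclusive is 5 days; tolling adds 5 days: March 14, 2022 + 5 days = March 19, 2022.
Tolling adds 36 days: March 19, 2022 + 36 days = April 24, 2022.
April 24, 2022 is Sunday. The next qualifying day is April 25, 2022.
The deadline is April 25, 2022; the filing on April 20, 2022 is on or before that date.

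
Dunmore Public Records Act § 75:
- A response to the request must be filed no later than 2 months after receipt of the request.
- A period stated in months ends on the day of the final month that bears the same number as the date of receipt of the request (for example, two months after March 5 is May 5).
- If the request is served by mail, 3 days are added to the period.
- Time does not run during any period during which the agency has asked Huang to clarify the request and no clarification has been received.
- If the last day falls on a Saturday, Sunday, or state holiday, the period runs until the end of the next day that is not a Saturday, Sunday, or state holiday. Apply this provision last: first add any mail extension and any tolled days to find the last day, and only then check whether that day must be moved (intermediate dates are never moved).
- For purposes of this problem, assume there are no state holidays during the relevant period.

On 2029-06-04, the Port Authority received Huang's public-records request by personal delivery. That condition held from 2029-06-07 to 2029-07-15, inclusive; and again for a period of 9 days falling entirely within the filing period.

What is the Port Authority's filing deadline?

2 months after 2029-06-04 is August 4, 2029.
Service was not by mail, so no mail extension applies.
From June 7, 2029 through July 15, 2029 inclusive is 39 days; tolling adds 39 days: August 4, 2029 + 39 days = September 12, 2029.
Tolling adds 9 days: September 12, 2029 + 9 days = September 21, 2029.
September 21, 2029 is a Friday and not a state holiday, so no extension applies.

September 21, 2029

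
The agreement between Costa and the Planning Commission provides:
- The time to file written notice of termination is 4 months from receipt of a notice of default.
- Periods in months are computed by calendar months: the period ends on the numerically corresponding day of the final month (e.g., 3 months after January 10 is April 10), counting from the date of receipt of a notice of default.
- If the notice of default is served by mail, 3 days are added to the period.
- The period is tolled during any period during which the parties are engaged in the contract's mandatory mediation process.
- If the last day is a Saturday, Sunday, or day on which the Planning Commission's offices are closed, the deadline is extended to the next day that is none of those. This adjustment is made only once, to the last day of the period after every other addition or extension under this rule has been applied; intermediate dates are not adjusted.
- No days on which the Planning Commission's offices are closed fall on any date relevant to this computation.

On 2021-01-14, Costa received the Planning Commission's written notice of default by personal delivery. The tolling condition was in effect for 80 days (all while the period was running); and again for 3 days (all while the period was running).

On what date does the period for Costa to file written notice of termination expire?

4 months after 2021-01-14 is May 14, 2021.
Service was not by mail, so no mail extension applies.
Tolling adds 80 days: May 14, 2021 + 80 days = August 2, 2021.
Tolling adds 3 days: August 2, 2021 + 3 days = August 5, 2021.
August 5, 2021 is a Thursday and not a day on which the Planning Commission's offices are closed, so no extension applies.

August 5, 2021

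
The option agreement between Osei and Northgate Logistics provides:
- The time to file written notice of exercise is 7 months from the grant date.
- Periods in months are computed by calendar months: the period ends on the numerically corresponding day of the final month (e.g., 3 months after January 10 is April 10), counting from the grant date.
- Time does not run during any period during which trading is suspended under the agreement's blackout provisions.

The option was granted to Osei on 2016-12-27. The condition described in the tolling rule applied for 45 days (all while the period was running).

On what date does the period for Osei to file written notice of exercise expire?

7 months after 2016-12-27 is July 27, 2017.
Tolling adds 45 days: July 27, 2017 + 45 days = September 10, 2017.

September 10, 2017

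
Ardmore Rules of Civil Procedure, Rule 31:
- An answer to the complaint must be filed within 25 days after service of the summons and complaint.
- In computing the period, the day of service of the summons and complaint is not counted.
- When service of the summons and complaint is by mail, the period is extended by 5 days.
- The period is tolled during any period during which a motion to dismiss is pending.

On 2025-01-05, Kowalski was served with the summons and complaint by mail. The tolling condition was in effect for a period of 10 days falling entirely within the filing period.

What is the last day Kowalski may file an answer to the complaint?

February 14, 2025

25 days after 2025-01-05 is January 30, 2025.
Service was by mail, adding 5 days: January 30, 2025 + 5 days = February 4, 2025.
Tolling adds 10 days: February 4, 2025 + 10 days = February 14, 2025.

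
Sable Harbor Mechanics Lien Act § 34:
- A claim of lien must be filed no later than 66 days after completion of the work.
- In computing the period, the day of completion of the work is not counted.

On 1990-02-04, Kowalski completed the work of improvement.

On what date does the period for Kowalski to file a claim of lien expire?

April 11, 1990

66 days after 1990-02-04 is April 11, 1990.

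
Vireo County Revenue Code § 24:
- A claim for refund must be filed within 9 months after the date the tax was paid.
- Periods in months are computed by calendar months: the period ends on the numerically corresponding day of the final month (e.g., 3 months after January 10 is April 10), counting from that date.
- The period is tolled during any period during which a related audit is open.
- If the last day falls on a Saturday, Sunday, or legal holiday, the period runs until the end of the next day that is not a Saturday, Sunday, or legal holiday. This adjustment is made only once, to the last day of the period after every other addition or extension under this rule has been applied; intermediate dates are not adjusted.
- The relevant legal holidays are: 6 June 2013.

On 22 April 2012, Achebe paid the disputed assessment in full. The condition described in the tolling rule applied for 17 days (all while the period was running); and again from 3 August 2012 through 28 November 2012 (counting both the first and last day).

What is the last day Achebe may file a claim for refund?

9 months after 22 April 2012 is January 22, 2013.
Tolling adds 17 days: January 22, 2013 + 17 days = February 8, 2013.
From August 3, 2012 through November 28, 2012 inclusive is 118 days; tolling adds 118 days: February 8, 2013 + 118 days = June 6, 2013.
June 6, 2013 is a listed holiday. The next qualifying day is June 7, 2013.

June 7, 2013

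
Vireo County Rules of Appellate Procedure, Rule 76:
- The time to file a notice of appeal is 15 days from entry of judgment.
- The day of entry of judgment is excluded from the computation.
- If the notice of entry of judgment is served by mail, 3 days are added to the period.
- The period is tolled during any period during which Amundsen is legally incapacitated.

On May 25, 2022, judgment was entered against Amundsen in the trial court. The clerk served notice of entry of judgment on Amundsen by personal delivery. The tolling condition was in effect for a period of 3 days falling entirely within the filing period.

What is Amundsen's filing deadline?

15 days after May 25, 2022 is June 9, 2022.
Service was not by mail, so no mail extension applies.
Tolling adds 3 days: June 9, 2022 + 3 days = June 12, 2022.

June 12, 2022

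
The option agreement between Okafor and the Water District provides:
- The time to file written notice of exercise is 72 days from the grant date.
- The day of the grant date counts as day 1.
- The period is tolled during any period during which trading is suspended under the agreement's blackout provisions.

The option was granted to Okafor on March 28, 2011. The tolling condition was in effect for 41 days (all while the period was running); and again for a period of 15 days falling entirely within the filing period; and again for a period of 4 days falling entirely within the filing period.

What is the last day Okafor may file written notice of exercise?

Counting March 28, 2011 as day 1, day 72 is June 7, 2011.
Tolling adds 41 days: June 7, 2011 + 41 days = July 18, 2011.
Tolling adds 15 days: July 18, 2011 + 15 days = August 2, 2011.
Tolling adds 4 days: August 2, 2011 + 4 days = August 6, 2011.

August 6, 2011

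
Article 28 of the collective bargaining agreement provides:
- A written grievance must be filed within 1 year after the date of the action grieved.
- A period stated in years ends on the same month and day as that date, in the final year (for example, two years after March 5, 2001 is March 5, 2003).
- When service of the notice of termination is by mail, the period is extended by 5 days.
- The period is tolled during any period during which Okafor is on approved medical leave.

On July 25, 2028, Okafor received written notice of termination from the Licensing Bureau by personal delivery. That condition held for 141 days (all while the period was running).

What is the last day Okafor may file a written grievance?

December 13, 2029

1 year after July 25, 2028 is July 25, 2029.
Service was not by mail, so no mail extension applies.
Tolling adds 141 days: July 25, 2029 + 141 days = December 13, 2029.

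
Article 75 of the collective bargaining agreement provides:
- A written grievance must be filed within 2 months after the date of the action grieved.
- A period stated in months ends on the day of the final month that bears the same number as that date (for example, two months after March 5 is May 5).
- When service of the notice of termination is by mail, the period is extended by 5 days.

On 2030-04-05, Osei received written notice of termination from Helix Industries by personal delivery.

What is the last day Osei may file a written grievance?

June 5, 2030

2 months after 2030-04-05 is June 5, 2030.
Service was not by mail, so no mail extension applies.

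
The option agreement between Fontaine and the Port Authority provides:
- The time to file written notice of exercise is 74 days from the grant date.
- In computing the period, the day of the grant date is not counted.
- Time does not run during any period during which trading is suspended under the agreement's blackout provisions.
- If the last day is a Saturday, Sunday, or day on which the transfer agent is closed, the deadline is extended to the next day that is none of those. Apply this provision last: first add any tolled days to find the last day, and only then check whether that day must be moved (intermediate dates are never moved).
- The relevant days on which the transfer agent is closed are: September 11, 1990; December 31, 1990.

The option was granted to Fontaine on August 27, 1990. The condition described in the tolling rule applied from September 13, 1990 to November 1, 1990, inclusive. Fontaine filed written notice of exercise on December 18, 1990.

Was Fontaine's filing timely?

74 days after August 27, 1990 is November 9, 1990.
From September 13, 1990 through November 1, 1990 inclusive is 50 days; tolling adds 50 days: November 9, 1990 + 50 days = December 29, 1990.
December 29, 1990 is Saturday; December 30, 1990 is Sunday; December 31, 1990 is a listed holiday. The next qualifying day is January 1, 1991.
The deadline is January 1, 1991; the filing on December 18, 1990 is on or before that date.

Yes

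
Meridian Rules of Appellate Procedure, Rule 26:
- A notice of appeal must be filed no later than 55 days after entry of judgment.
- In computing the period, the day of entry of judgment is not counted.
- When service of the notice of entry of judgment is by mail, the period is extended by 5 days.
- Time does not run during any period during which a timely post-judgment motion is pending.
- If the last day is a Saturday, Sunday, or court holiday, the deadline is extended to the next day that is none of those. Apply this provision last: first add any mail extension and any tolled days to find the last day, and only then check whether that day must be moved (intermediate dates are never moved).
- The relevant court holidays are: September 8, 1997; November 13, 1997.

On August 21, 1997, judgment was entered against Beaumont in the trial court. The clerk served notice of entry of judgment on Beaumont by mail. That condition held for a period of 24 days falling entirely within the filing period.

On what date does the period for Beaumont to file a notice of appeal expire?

November 14, 1997

55 days after August 21, 1997 is October 15, 1997.
Service was by mail, adding 5 days: October 15, 1997 + 5 days = October 20, 1997.
Tolling adds 24 days: October 20, 1997 + 24 days = November 13, 1997.
November 13, 1997 is a listed holiday. The next qualifying day is November 14, 1997.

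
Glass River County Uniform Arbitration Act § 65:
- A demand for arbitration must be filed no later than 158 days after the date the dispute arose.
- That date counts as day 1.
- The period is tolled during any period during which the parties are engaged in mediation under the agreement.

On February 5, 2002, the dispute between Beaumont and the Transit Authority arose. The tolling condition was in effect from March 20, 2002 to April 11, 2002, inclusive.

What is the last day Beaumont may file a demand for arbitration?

Counting February 5, 2002 as day 1, day 158 is July 12, 2002.
From March 20, 2002 through April 11, 2002 inclusive is 23 days; tolling adds 23 days: July 12, 2002 + 23 days = August 4, 2002.

August 4, 2002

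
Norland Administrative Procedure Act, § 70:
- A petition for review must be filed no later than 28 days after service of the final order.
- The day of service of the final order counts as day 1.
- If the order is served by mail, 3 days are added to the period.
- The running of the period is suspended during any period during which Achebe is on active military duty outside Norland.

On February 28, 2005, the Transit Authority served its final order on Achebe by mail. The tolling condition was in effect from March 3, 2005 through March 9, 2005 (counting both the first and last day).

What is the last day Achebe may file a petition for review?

April 6, 2005

Counting February 28, 2005 as day 1, day 28 is March 27, 2005.
Service was by mail, adding 3 days: March 27, 2005 + 3 days = March 30, 2005.
From March 3, 2005 through March 9, 2005 inclusive is 7 days; tolling adds 7 days: March 30, 2005 + 7 days = April 6, 2005.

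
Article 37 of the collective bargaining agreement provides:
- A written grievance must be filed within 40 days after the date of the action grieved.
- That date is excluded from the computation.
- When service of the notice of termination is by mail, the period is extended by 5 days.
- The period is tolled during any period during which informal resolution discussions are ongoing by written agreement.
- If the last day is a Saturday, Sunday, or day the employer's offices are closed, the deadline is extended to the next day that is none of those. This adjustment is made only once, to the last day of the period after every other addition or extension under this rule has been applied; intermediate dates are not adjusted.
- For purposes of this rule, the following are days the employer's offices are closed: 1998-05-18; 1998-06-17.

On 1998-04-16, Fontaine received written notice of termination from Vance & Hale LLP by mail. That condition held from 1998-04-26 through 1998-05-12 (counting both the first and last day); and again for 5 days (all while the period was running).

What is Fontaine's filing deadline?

40 days after 1998-04-16 is May 26, 1998.
Service was by mail, adding 5 days: May 26, 1998 + 5 days = May 31, 1998.
From April 26, 1998 through May 12, 1998 inclusive is 17 days; tolling adds 17 days: May 31, 1998 + 17 days = June 17, 1998.
Tolling adds 5 days: June 17, 1998 + 5 days = June 22, 1998.
June 22, 1998 is a Monday and not a day the employer's offices are closed, so no extension applies.

June 22, 1998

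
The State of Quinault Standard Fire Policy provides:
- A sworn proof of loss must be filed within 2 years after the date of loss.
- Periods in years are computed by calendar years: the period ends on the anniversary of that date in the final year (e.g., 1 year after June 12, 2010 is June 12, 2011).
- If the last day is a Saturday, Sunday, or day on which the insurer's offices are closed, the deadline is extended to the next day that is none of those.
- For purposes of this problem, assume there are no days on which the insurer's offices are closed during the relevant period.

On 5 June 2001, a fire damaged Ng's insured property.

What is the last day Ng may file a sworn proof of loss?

June 5, 2003

2 years after 5 June 2001 is June 5, 2003.
June 5, 2003 is a Thursday and not a day on which the insurer's offices are closed, so no extension applies.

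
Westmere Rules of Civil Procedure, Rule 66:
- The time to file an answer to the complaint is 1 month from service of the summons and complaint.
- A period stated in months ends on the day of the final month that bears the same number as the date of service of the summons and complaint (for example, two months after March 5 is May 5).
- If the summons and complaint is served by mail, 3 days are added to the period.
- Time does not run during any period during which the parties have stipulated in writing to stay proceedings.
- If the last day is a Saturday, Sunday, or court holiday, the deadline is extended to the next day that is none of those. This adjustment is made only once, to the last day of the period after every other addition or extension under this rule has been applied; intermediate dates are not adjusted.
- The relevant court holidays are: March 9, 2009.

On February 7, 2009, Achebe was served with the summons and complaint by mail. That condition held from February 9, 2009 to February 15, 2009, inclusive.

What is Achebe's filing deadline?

1 month after February 7, 2009 is March 7, 2009.
Service was by mail, adding 3 days: March 7, 2009 + 3 days = March 10, 2009.
From February 9, 2009 through February 15, 2009 inclusive is 7 days; tolling adds 7 days: March 10, 2009 + 7 days = March 17, 2009.
March 17, 2009 is a Tuesday and not a court holiday, so no extension applies.

March 17, 2009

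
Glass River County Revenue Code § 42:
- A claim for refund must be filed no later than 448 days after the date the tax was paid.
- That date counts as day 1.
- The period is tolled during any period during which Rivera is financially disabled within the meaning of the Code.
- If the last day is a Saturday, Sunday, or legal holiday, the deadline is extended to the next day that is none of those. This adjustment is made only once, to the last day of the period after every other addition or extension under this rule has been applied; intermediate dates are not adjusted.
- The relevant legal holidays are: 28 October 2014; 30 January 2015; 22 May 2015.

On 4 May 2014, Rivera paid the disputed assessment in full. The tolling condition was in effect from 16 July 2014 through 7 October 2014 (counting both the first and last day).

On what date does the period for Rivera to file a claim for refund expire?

Counting 4 May 2014 as day 1, day 448 is July 25, 2015.
From July 16, 2014 through October 7, 2014 inclusive is 84 days; tolling adds 84 days: July 25, 2015 + 84 days = October 17, 2015.
October 17, 2015 is Saturday; October 18, 2015 is Sunday. The next qualifying day is October 19, 2015.

October 19, 2015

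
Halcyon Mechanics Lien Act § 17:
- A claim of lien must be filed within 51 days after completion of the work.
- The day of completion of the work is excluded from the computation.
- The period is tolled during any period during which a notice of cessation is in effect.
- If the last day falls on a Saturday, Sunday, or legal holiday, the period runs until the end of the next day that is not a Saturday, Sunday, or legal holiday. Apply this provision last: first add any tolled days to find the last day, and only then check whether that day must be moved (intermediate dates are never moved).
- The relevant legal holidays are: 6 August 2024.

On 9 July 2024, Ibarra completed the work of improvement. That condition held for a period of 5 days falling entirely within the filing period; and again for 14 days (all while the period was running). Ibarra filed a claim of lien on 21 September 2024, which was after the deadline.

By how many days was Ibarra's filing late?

51 days after 9 July 2024 is August 29, 2024.
Tolling adds 5 days: August 29, 2024 + 5 days = September 3, 2024.
Tolling adds 14 days: September 3, 2024 + 14 days = September 17, 2024.
September 17, 2024 is a Tuesday and not a legal holiday, so no extension applies.
The deadline is September 17, 2024; from September 17, 2024 to September 21, 2024 is 4 days.

4 days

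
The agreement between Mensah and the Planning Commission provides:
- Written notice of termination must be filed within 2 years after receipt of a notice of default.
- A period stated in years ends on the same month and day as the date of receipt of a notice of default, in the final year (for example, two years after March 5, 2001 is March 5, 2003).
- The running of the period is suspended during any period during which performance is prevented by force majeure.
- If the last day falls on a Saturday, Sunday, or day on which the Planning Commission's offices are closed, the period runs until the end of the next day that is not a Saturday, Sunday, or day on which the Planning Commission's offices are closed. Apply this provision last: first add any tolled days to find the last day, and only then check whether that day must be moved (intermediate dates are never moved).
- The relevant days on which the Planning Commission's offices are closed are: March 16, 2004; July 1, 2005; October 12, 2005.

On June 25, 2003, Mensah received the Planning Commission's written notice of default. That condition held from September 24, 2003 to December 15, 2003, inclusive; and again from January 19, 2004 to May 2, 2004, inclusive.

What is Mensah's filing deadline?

2 years after June 25, 2003 is June 25, 2005.
From September 24, 2003 through December 15, 2003 inclusive is 83 days; tolling adds 83 days: June 25, 2005 + 83 days = September 16, 2005.
From January 19, 2004 through May 2, 2004 inclusive is 105 days; tolling adds 105 days: September 16, 2005 + 105 days = December 30, 2005.
December 30, 2005 is a Friday and not a day on which the Planning Commission's offices are closed, so no extension applies.

December 30, 2005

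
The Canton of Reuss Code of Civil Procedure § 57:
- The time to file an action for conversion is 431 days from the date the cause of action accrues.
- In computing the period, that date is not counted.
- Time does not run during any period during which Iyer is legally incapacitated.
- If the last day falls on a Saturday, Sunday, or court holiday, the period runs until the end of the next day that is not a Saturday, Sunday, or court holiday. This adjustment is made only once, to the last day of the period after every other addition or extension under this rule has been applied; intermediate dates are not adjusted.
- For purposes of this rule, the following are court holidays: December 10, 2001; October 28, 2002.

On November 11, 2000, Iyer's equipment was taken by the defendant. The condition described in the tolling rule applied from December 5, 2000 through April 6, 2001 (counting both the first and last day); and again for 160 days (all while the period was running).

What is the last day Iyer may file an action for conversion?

October 29, 2002

431 days after November 11, 2000 is January 16, 2002.
From December 5, 2000 through April 6, 2001 inclusive is 123 days; tolling adds 123 days: January 16, 2002 + 123 days = May 19, 2002.
Tolling adds 160 days: May 19, 2002 + 160 days = October 26, 2002.
October 26, 2002 is Saturday; October 27, 2002 is Sunday; October 28, 2002 is a listed holiday. The next qualifying day is October 29, 2002.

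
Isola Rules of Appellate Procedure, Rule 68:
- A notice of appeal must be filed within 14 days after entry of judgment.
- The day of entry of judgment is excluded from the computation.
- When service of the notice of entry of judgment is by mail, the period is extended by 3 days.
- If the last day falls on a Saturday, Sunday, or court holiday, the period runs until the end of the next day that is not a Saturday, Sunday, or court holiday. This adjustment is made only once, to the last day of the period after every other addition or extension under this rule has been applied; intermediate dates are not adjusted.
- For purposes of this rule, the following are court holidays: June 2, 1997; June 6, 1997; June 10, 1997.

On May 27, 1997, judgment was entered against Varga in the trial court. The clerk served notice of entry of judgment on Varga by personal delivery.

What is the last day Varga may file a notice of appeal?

14 days after May 27, 1997 is June 10, 1997.
Service was not by mail, so no mail extension applies.
June 10, 1997 is a listed holiday. The next qualifying day is June 11, 1997.

June 11, 1997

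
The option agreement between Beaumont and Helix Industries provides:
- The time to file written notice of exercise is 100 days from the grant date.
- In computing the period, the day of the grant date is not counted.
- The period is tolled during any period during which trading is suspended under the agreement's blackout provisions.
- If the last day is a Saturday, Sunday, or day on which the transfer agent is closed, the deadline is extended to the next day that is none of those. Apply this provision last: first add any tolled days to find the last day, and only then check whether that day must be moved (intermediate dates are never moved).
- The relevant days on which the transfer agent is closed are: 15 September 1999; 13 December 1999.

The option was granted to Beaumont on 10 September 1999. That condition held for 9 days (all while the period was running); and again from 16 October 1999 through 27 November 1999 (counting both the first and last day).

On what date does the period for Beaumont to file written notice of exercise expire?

100 days after 10 September 1999 is December 19, 1999.
Tolling adds 9 days: December 19, 1999 + 9 days = December 28, 1999.
From October 16, 1999 through November 27, 1999 inclusive is 43 days; tolling adds 43 days: December 28, 1999 + 43 days = February 9, 2000.
February 9, 2000 is a Wednesday and not a day on which the transfer agent is closed, so no extension applies.

February 9, 2000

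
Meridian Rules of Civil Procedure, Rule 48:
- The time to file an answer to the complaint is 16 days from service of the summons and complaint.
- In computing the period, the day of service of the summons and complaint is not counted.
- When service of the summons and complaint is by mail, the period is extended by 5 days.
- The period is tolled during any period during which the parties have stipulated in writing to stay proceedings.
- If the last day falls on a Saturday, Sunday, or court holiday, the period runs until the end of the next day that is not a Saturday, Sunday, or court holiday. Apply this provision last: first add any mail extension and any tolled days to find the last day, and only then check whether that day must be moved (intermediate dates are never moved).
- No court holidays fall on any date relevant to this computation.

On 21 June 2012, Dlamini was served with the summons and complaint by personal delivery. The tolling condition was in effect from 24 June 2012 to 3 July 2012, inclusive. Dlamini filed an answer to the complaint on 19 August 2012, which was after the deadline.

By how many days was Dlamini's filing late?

16 days after 21 June 2012 is July 7, 2012.
Service was not by mail, so no mail extension applies.
From June 24, 2012 through July 3, 2012 inclusive is 10 days; tolling adds 10 days: July 7, 2012 + 10 days = July 17, 2012.
July 17, 2012 is a Tuesday and not a court holiday, so no extension applies.
The deadline is July 17, 2012; from July 17, 2012 to August 19, 2012 is 33 days.

33 days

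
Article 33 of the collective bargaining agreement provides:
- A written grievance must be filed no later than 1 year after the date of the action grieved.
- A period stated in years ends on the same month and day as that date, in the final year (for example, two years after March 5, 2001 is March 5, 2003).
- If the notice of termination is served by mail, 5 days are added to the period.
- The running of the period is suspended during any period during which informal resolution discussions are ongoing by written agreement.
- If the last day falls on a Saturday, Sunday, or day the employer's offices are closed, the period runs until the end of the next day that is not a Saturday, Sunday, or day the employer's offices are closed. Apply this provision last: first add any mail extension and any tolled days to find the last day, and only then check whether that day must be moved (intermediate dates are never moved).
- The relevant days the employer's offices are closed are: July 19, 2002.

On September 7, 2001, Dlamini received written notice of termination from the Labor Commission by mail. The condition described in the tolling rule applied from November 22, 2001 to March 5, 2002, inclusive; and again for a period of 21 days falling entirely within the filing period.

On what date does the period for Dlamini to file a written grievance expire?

1 year after September 7, 2001 is September 7, 2002.
Service was by mail, adding 5 days: September 7, 2002 + 5 days = September 12, 2002.
From November 22, 2001 through March 5, 2002 inclusive is 104 days; tolling adds 104 days: September 12, 2002 + 104 days = December 25, 2002.
Tolling adds 21 days: December 25, 2002 + 21 days = January 15, 2003.
January 15, 2003 is a Wednesday and not a day the employer's offices are closed, so no extension applies.

January 15, 2003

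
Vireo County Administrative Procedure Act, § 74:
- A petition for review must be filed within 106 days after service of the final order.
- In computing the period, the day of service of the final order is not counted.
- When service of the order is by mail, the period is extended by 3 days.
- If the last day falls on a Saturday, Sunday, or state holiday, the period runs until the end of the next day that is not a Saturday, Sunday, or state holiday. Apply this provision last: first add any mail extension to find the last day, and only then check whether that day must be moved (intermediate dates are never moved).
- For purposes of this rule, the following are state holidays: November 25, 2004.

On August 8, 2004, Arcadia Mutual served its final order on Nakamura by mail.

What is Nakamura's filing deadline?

November 26, 2004

106 days after August 8, 2004 is November 22, 2004.
Service was by mail, adding 3 days: November 22, 2004 + 3 days = November 25, 2004.
November 25, 2004 is a listed holiday. The next qualifying day is November 26, 2004.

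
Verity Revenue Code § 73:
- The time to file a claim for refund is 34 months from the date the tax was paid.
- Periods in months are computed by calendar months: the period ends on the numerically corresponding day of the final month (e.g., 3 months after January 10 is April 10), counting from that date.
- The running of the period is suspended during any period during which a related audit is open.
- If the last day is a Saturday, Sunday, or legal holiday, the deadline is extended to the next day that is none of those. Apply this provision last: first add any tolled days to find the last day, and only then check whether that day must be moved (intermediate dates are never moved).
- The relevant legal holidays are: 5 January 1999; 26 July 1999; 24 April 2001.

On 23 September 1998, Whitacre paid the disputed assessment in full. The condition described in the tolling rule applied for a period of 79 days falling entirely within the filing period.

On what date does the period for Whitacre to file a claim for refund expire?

October 10, 2001

34 months after 23 September 1998 is July 23, 2001.
Tolling adds 79 days: July 23, 2001 + 79 days = October 10, 2001.
October 10, 2001 is a Wednesday and not a legal holiday, so no extension applies.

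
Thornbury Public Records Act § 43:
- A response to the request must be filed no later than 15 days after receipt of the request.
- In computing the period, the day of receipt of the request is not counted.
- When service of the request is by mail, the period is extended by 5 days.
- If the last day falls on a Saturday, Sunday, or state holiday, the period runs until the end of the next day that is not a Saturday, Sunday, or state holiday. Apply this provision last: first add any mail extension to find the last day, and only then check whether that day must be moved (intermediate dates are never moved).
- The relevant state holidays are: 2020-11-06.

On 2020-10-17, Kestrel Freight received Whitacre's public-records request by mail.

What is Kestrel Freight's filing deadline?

15 days after 2020-10-17 is November 1, 2020.
Service was by mail, adding 5 days: November 1, 2020 + 5 days = November 6, 2020.
November 6, 2020 is a listed holiday; November 7, 2020 is Saturday; November 8, 2020 is Sunday. The next qualifying day is November 9, 2020.

November 9, 2020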